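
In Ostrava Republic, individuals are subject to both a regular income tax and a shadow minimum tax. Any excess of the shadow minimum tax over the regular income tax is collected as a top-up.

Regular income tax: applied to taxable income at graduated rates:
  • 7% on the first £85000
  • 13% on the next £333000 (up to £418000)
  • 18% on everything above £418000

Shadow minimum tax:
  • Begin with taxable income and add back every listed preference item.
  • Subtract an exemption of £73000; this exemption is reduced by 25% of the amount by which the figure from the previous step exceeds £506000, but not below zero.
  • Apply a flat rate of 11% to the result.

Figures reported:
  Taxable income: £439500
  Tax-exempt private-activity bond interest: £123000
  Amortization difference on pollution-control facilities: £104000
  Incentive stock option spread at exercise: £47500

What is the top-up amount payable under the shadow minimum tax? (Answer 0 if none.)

£23120

Shadow minimum tax:
  Adjusted income: £439500 + £123000 + £104000 + £47500 = £714000
  Exemption: £73000 − 25% × (£714000 − £506000) = £73000 − £52000 = £21000
  Base: £714000 − £21000 = £693000
  £693000 × 11% = £76230

Regular income tax:
  £85000 × 7% = £5950
  £333000 × 13% = £43290
  £21500 × 18% = £3870
  → £53110

Excess of shadow minimum tax over regular income tax: £76230 − £53110 = £23120.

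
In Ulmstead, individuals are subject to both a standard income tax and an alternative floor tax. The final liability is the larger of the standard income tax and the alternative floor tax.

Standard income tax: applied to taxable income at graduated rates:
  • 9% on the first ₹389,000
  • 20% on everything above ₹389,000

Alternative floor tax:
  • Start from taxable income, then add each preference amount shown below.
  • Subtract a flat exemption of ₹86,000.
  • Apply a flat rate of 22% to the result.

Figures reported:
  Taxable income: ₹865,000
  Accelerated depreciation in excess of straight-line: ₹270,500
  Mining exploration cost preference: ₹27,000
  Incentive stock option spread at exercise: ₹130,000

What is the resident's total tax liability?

₹265,430

Standard income tax:
  ₹389,000 × 9% = ₹35,010
  ₹476,000 × 20% = ₹95,200
  → ₹130,210

Alternative floor tax:
  Adjusted income: ₹865,000 + ₹270,500 + ₹27,000 + ₹130,000 = ₹1,292,500
  Less exemption ₹86,000 → base ₹1,206,500
  ₹1,206,500 × 22% = ₹265,430

₹265,430 > ₹130,210, so the alternative floor tax is the binding amount.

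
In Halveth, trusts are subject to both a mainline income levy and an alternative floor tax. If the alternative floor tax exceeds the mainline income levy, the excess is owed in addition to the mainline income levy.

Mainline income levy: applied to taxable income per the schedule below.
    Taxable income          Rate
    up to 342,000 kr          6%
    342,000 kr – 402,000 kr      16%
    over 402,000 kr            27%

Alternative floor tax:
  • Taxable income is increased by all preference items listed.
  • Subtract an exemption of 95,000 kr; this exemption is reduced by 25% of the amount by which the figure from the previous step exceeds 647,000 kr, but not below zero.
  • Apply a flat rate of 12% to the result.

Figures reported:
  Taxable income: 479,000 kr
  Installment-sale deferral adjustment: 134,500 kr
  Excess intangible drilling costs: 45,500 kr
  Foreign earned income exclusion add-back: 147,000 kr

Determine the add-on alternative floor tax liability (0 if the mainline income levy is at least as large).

Alternative floor tax:
  Adjusted income: 479,000 kr + 134,500 kr + 45,500 kr + 147,000 kr = 806,000 kr
  Exemption: 95,000 kr − 25% × (806,000 kr − 647,000 kr) = 95,000 kr − 39,750 kr = 55,250 kr
  Base: 806,000 kr − 55,250 kr = 750,750 kr
  750,750 kr × 12% = 90,090 kr

Mainline income levy:
  342,000 kr × 6% = 20,520 kr
  60,000 kr × 16% = 9,600 kr
  77,000 kr × 27% = 20,790 kr
  → 50,910 kr

Excess of alternative floor tax over mainline income levy: 90,090 kr − 50,910 kr = 39,180 kr.

39,180 kr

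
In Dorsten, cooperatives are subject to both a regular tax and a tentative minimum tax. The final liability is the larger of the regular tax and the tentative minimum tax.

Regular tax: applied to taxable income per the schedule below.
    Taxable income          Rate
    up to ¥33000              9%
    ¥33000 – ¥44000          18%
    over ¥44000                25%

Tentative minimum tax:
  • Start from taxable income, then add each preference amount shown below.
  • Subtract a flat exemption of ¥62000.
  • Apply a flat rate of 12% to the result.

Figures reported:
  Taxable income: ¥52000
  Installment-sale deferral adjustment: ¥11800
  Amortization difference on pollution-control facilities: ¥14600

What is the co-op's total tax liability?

Regular tax:
  ¥33000 × 9% = ¥2970
  ¥11000 × 18% = ¥1980
  ¥8000 × 25% = ¥2000
  → ¥6950

Tentative minimum tax:
  Adjusted income: ¥52000 + ¥11800 + ¥14600 = ¥78400
  Less exemption ¥62000 → base ¥16400
  ¥16400 × 12% = ¥1968

¥6950 > ¥1968, so the regular tax governs.

¥6950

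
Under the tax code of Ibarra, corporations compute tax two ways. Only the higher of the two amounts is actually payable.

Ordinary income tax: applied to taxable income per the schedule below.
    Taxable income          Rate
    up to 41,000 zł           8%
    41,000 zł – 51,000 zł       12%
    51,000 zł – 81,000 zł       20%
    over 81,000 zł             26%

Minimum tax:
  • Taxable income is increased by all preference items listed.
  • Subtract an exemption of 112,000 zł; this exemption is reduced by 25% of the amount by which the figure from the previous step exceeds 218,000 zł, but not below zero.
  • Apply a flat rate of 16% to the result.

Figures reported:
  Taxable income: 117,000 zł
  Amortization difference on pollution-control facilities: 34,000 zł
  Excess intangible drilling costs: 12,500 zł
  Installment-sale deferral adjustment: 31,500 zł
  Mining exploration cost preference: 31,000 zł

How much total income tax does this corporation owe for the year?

19,840 zł

Minimum tax:
  Adjusted income: 117,000 zł + 34,000 zł + 12,500 zł + 31,500 zł + 31,000 zł = 226,000 zł
  Exemption: 112,000 zł − 25% × (226,000 zł − 218,000 zł) = 112,000 zł − 2,000 zł = 110,000 zł
  Base: 226,000 zł − 110,000 zł = 116,000 zł
  116,000 zł × 16% = 18,560 zł

Ordinary income tax:
  41,000 zł × 8% = 3,280 zł
  10,000 zł × 12% = 1,200 zł
  30,000 zł × 20% = 6,000 zł
  36,000 zł × 26% = 9,360 zł
  → 19,840 zł

19,840 zł > 18,560 zł, so the ordinary income tax governs.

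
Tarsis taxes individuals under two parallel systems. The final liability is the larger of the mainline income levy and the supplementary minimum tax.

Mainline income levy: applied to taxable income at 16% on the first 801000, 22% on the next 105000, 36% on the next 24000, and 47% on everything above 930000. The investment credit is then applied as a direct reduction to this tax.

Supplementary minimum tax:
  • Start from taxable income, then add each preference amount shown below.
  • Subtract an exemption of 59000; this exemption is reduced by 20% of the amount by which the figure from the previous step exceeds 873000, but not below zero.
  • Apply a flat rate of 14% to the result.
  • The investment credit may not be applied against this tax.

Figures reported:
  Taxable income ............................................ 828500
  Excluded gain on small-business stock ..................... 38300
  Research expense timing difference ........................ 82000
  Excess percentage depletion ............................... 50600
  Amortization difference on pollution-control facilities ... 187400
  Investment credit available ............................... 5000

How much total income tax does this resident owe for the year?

166152

Mainline income levy:
  801000 × 16% = 128160
  27500 × 22% = 6050
  → 134210
  Less investment credit 5000 → 129210

Supplementary minimum tax:
  Adjusted income: 828500 + 38300 + 82000 + 50600 + 187400 = 1186800
  Exemption: 20% × (1186800 − 873000) = 62760 ≥ 59000, so the exemption is fully phased out
  Base: 1186800 − 0 = 1186800
  1186800 × 14% = 166152

166152 > 129210, so the supplementary minimum tax is the binding amount.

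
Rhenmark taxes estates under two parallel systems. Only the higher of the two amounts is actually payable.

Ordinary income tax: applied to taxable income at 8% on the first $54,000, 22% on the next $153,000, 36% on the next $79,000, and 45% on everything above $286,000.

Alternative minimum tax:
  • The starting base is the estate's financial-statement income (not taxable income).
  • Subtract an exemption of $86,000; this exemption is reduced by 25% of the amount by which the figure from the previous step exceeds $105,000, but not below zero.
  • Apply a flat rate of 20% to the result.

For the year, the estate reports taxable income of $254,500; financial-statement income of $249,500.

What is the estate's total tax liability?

Alternative minimum tax:
  Base (financial-statement income): $249,500
  Exemption: $86,000 − 25% × ($249,500 − $105,000) = $86,000 − $36,125 = $49,875
  Base: $249,500 − $49,875 = $199,625
  $199,625 × 20% = $39,925

Ordinary income tax:
  $54,000 × 8% = $4,320
  $153,000 × 22% = $33,660
  $47,500 × 36% = $17,100
  → $55,080

$55,080 > $39,925, so the ordinary income tax governs.

$55,080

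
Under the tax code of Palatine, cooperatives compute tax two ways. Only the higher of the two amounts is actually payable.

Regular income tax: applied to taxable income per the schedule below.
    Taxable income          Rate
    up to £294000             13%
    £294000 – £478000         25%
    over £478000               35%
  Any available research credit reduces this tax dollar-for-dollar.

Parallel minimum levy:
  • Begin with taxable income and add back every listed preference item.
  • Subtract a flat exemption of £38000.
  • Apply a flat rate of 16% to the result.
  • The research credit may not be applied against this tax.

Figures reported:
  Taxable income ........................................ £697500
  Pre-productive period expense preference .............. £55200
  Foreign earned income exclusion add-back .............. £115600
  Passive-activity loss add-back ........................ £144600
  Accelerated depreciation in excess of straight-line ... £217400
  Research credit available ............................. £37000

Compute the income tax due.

£190768

Parallel minimum levy:
  Adjusted income: £697500 + £55200 + £115600 + £144600 + £217400 = £1230300
  Less exemption £38000 → base £1192300
  £1192300 × 16% = £190768

Regular income tax:
  £294000 × 13% = £38220
  £184000 × 25% = £46000
  £219500 × 35% = £76825
  → £161045
  Less research credit £37000 → £124045

£190768 > £124045, so the parallel minimum levy is the binding amount.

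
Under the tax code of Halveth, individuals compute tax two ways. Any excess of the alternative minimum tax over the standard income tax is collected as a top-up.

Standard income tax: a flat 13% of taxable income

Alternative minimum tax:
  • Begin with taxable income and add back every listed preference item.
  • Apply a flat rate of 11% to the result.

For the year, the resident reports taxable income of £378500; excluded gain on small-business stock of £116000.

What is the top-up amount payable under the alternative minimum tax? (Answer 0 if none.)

Standard income tax:
  £378500 × 13% = £49205

Alternative minimum tax:
  Adjusted income: £378500 + £116000 = £494500
  £494500 × 11% = £54395

Excess of alternative minimum tax over standard income tax: £54395 − £49205 = £5190.

£5190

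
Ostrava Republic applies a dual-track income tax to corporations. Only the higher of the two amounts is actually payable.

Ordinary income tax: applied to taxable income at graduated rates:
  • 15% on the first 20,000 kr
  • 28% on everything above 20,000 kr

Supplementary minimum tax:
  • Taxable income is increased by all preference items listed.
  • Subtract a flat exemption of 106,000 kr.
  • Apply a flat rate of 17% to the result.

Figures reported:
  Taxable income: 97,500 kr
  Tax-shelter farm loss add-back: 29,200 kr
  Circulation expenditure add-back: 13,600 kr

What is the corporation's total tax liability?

Supplementary minimum tax:
  Adjusted income: 97,500 kr + 29,200 kr + 13,600 kr = 140,300 kr
  Less exemption 106,000 kr → base 34,300 kr
  34,300 kr × 17% = 5,831 kr

Ordinary income tax:
  20,000 kr × 15% = 3,000 kr
  77,500 kr × 28% = 21,700 kr
  → 24,700 kr

24,700 kr > 5,831 kr, so the ordinary income tax governs.

24,700 kr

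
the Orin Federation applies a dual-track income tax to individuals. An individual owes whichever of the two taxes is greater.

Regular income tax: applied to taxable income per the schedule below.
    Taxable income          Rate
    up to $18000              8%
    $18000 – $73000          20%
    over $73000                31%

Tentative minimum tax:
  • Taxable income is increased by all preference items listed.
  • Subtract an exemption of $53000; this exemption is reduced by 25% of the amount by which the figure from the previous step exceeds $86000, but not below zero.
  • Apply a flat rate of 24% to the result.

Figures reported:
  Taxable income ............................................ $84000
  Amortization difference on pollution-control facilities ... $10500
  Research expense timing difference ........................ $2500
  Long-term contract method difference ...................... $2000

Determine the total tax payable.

Regular income tax:
  $18000 × 8% = $1440
  $55000 × 20% = $11000
  $11000 × 31% = $3410
  → $15850

Tentative minimum tax:
  Adjusted income: $84000 + $10500 + $2500 + $2000 = $99000
  Exemption: $53000 − 25% × ($99000 − $86000) = $53000 − $3250 = $49750
  Base: $99000 − $49750 = $49250
  $49250 × 24% = $11820

$15850 > $11820, so the regular income tax governs.

$15850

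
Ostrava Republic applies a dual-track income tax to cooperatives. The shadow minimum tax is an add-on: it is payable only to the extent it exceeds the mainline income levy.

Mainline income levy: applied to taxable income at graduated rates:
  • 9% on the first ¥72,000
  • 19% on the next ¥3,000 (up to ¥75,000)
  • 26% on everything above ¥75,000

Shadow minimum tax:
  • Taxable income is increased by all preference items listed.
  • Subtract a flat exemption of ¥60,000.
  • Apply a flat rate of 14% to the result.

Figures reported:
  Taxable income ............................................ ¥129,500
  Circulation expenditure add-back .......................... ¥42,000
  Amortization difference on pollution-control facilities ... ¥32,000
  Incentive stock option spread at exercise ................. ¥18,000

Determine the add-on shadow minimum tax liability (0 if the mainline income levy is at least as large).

Mainline income levy:
  ¥72,000 × 9% = ¥6,480
  ¥3,000 × 19% = ¥570
  ¥54,500 × 26% = ¥14,170
  → ¥21,220

Shadow minimum tax:
  Adjusted income: ¥129,500 + ¥42,000 + ¥32,000 + ¥18,000 = ¥221,500
  Less exemption ¥60,000 → base ¥161,500
  ¥161,500 × 14% = ¥22,610

Excess of shadow minimum tax over mainline income levy: ¥22,610 − ¥21,220 = ¥1,390.

¥1,390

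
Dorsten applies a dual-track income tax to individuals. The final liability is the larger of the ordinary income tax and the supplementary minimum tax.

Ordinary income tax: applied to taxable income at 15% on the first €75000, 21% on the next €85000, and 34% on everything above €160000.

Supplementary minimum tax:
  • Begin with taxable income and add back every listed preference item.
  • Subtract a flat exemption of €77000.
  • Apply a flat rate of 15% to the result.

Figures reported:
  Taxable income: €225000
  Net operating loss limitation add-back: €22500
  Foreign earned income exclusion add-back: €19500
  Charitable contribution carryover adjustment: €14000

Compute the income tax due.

€51200

Ordinary income tax:
  €75000 × 15% = €11250
  €85000 × 21% = €17850
  €65000 × 34% = €22100
  → €51200

Supplementary minimum tax:
  Adjusted income: €225000 + €22500 + €19500 + €14000 = €281000
  Less exemption €77000 → base €204000
  €204000 × 15% = €30600

€51200 > €30600, so the ordinary income tax governs.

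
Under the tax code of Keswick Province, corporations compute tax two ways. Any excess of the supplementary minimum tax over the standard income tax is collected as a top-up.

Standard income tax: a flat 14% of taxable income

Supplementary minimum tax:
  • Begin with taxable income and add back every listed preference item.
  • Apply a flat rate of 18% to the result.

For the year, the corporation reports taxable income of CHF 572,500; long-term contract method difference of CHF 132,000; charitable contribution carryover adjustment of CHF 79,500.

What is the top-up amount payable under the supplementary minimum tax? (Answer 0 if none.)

Standard income tax:
  CHF 572,500 × 14% = CHF 80,150

Supplementary minimum tax:
  Adjusted income: CHF 572,500 + CHF 132,000 + CHF 79,500 = CHF 784,000
  CHF 784,000 × 18% = CHF 141,120

Excess of supplementary minimum tax over standard income tax: CHF 141,120 − CHF 80,150 = CHF 60,970.

CHF 60,970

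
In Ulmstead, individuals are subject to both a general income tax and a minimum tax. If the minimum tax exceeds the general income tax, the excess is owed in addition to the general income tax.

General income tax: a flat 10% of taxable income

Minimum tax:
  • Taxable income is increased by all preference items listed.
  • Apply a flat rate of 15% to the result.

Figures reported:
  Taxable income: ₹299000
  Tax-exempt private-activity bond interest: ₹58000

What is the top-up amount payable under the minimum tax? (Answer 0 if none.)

Minimum tax:
  Adjusted income: ₹299000 + ₹58000 = ₹357000
  ₹357000 × 15% = ₹53550

General income tax:
  ₹299000 × 10% = ₹29900

Excess of minimum tax over general income tax: ₹53550 − ₹29900 = ₹23650.

₹23650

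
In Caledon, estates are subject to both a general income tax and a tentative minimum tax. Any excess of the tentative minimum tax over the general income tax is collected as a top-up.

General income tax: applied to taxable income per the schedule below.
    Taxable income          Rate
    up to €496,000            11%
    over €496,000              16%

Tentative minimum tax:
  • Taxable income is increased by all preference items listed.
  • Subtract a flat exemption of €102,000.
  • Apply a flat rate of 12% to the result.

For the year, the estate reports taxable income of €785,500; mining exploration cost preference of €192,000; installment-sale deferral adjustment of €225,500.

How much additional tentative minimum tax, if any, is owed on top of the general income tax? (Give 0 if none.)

Tentative minimum tax:
  Adjusted income: €785,500 + €192,000 + €225,500 = €1,203,000
  Less exemption €102,000 → base €1,101,000
  €1,101,000 × 12% = €132,120

General income tax:
  €496,000 × 11% = €54,560
  €289,500 × 16% = €46,320
  → €100,880

Excess of tentative minimum tax over general income tax: €132,120 − €100,880 = €31,240.

€31,240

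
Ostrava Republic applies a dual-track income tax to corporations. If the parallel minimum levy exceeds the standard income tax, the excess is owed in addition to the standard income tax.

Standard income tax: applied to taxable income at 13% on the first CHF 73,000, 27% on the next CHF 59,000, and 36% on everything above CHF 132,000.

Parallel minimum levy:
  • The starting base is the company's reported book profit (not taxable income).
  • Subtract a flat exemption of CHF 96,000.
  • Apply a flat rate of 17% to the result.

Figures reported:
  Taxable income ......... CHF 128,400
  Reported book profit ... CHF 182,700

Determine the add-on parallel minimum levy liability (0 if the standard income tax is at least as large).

CHF 0

Standard income tax:
  CHF 73,000 × 13% = CHF 9,490
  CHF 55,400 × 27% = CHF 14,958
  → CHF 24,448

Parallel minimum levy:
  Base (reported book profit): CHF 182,700
  Less exemption CHF 96,000 → base CHF 86,700
  CHF 86,700 × 17% = CHF 14,739

CHF 14,739 ≤ CHF 24,448, so no add-on is due.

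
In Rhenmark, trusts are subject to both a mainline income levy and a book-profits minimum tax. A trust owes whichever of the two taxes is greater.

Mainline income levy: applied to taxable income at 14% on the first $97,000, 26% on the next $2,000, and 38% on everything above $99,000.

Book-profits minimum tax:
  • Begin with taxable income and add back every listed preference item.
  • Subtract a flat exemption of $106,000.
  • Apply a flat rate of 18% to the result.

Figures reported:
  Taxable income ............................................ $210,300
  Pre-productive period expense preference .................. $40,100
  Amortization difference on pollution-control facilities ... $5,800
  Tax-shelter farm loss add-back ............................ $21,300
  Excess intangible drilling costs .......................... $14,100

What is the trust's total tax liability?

Book-profits minimum tax:
  Adjusted income: $210,300 + $40,100 + $5,800 + $21,300 + $14,100 = $291,600
  Less exemption $106,000 → base $185,600
  $185,600 × 18% = $33,408

Mainline income levy:
  $97,000 × 14% = $13,580
  $2,000 × 26% = $520
  $111,300 × 38% = $42,294
  → $56,394

$56,394 > $33,408, so the mainline income levy governs.

$56,394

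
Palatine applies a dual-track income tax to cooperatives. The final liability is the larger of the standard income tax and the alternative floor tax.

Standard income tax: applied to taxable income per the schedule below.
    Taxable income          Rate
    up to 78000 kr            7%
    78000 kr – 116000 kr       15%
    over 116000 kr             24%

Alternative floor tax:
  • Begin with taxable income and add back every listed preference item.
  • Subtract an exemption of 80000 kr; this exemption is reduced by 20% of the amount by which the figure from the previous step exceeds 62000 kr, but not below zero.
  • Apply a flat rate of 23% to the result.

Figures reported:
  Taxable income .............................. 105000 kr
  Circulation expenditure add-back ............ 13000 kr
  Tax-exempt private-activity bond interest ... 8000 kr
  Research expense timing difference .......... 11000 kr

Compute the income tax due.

Standard income tax:
  78000 kr × 7% = 5460 kr
  27000 kr × 15% = 4050 kr
  → 9510 kr

Alternative floor tax:
  Adjusted income: 105000 kr + 13000 kr + 8000 kr + 11000 kr = 137000 kr
  Exemption: 80000 kr − 20% × (137000 kr − 62000 kr) = 80000 kr − 15000 kr = 65000 kr
  Base: 137000 kr − 65000 kr = 72000 kr
  72000 kr × 23% = 16560 kr

16560 kr > 9510 kr, so the alternative floor tax is the binding amount.

16560 kr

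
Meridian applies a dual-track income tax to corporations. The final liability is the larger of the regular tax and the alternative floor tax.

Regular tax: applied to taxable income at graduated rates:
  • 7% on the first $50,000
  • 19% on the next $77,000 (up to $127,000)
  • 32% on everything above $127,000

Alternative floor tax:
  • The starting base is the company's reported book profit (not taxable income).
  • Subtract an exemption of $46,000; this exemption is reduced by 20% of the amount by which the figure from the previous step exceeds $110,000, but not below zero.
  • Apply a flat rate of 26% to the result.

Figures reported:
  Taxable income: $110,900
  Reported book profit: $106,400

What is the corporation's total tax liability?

Alternative floor tax:
  Base (reported book profit): $106,400
  Exemption: $106,400 ≤ $110,000, so full $46,000 applies
  Base: $106,400 − $46,000 = $60,400
  $60,400 × 26% = $15,704

Regular tax:
  $50,000 × 7% = $3,500
  $60,900 × 19% = $11,571
  → $15,071

$15,704 > $15,071, so the alternative floor tax is the binding amount.

$15,704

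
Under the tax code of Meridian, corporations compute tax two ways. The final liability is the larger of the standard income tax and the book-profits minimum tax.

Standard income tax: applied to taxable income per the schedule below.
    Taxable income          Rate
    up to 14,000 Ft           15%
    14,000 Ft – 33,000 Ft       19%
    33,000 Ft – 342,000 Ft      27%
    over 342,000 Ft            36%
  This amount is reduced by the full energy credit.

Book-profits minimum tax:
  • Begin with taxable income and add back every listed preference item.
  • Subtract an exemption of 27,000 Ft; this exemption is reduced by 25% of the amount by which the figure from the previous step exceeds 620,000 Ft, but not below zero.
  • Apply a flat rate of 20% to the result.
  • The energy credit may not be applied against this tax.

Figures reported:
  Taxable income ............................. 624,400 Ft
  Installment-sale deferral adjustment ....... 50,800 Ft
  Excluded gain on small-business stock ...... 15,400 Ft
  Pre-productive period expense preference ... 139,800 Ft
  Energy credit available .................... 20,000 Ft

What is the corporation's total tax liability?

170,804 Ft

Standard income tax:
  14,000 Ft × 15% = 2,100 Ft
  19,000 Ft × 19% = 3,610 Ft
  309,000 Ft × 27% = 83,430 Ft
  282,400 Ft × 36% = 101,664 Ft
  → 190,804 Ft
  Less energy credit 20,000 Ft → 170,804 Ft

Book-profits minimum tax:
  Adjusted income: 624,400 Ft + 50,800 Ft + 15,400 Ft + 139,800 Ft = 830,400 Ft
  Exemption: 25% × (830,400 Ft − 620,000 Ft) = 52,600 Ft ≥ 27,000 Ft, so the exemption is fully phased out
  Base: 830,400 Ft − 0 Ft = 830,400 Ft
  830,400 Ft × 20% = 166,080 Ft

170,804 Ft > 166,080 Ft, so the standard income tax governs.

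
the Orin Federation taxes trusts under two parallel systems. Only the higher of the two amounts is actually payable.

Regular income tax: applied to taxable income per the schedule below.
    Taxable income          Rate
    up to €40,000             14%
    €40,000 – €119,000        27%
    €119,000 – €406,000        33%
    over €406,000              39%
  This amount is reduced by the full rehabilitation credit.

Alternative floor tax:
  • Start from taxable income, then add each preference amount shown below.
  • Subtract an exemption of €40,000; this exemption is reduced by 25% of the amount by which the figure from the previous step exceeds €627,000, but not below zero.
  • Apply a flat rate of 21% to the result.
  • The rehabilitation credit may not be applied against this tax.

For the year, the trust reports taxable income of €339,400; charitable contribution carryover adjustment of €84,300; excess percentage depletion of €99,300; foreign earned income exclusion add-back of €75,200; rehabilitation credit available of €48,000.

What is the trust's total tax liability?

€117,222

Regular income tax:
  €40,000 × 14% = €5,600
  €79,000 × 27% = €21,330
  €220,400 × 33% = €72,732
  → €99,662
  Less rehabilitation credit €48,000 → €51,662

Alternative floor tax:
  Adjusted income: €339,400 + €84,300 + €99,300 + €75,200 = €598,200
  Exemption: €598,200 ≤ €627,000, so full €40,000 applies
  Base: €598,200 − €40,000 = €558,200
  €558,200 × 21% = €117,222

€117,222 > €51,662, so the alternative floor tax is the binding amount.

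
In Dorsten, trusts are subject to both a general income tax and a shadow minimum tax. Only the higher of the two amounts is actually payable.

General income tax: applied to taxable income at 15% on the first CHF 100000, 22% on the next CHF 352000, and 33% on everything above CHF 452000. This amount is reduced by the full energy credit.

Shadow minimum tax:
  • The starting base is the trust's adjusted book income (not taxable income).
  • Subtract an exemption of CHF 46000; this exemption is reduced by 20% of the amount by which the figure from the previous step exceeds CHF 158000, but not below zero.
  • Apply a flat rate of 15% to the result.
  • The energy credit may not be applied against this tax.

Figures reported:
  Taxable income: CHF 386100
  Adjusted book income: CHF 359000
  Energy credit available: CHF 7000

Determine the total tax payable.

CHF 70942

General income tax:
  CHF 100000 × 15% = CHF 15000
  CHF 286100 × 22% = CHF 62942
  → CHF 77942
  Less energy credit CHF 7000 → CHF 70942

Shadow minimum tax:
  Base (adjusted book income): CHF 359000
  Exemption: CHF 46000 − 20% × (CHF 359000 − CHF 158000) = CHF 46000 − CHF 40200 = CHF 5800
  Base: CHF 359000 − CHF 5800 = CHF 353200
  CHF 353200 × 15% = CHF 52980

CHF 70942 > CHF 52980, so the general income tax governs.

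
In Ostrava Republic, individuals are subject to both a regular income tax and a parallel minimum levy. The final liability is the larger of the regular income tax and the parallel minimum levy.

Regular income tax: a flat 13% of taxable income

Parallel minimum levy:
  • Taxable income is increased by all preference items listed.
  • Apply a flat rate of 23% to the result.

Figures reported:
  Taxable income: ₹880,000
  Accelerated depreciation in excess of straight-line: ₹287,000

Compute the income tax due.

₹268,410

Parallel minimum levy:
  Adjusted income: ₹880,000 + ₹287,000 = ₹1,167,000
  ₹1,167,000 × 23% = ₹268,410

Regular income tax:
  ₹880,000 × 13% = ₹114,400

₹268,410 > ₹114,400, so the parallel minimum levy is the binding amount.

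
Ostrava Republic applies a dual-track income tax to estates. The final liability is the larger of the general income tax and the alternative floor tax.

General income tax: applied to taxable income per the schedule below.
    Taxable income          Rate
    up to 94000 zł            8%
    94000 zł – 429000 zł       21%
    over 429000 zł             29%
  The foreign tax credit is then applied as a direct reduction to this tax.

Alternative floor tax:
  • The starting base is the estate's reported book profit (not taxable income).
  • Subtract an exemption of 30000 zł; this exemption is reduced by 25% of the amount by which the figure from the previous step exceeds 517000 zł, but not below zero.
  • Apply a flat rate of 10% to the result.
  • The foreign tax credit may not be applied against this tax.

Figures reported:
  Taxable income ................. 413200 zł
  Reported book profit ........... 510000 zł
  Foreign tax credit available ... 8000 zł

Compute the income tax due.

66552 zł

General income tax:
  94000 zł × 8% = 7520 zł
  319200 zł × 21% = 67032 zł
  → 74552 zł
  Less foreign tax credit 8000 zł → 66552 zł

Alternative floor tax:
  Base (reported book profit): 510000 zł
  Exemption: 510000 zł ≤ 517000 zł, so full 30000 zł applies
  Base: 510000 zł − 30000 zł = 480000 zł
  480000 zł × 10% = 48000 zł

66552 zł > 48000 zł, so the general income tax governs.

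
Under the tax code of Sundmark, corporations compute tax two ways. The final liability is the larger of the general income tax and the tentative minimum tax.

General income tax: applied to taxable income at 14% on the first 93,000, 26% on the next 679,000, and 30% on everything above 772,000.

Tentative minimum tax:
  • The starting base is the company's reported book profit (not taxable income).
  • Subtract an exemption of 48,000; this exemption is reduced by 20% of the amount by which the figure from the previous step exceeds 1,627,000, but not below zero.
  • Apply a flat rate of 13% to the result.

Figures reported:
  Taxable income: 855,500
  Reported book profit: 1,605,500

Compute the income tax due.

General income tax:
  93,000 × 14% = 13,020
  679,000 × 26% = 176,540
  83,500 × 30% = 25,050
  → 214,610

Tentative minimum tax:
  Base (reported book profit): 1,605,500
  Exemption: 1,605,500 ≤ 1,627,000, so full 48,000 applies
  Base: 1,605,500 − 48,000 = 1,557,500
  1,557,500 × 13% = 202,475

214,610 > 202,475, so the general income tax governs.

214,610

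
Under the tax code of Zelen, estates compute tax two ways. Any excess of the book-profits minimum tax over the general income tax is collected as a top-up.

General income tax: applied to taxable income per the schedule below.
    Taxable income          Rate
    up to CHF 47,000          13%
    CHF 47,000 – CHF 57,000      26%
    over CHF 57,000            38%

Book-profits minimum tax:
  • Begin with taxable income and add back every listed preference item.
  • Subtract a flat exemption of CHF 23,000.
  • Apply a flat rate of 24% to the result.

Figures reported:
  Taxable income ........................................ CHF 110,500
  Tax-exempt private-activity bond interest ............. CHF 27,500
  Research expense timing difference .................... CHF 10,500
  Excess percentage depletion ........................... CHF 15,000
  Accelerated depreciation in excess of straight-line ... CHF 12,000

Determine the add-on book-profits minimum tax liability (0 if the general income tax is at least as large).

Book-profits minimum tax:
  Adjusted income: CHF 110,500 + CHF 27,500 + CHF 10,500 + CHF 15,000 + CHF 12,000 = CHF 175,500
  Less exemption CHF 23,000 → base CHF 152,500
  CHF 152,500 × 24% = CHF 36,600

General income tax:
  CHF 47,000 × 13% = CHF 6,110
  CHF 10,000 × 26% = CHF 2,600
  CHF 53,500 × 38% = CHF 20,330
  → CHF 29,040

Excess of book-profits minimum tax over general income tax: CHF 36,600 − CHF 29,040 = CHF 7,560.

CHF 7,560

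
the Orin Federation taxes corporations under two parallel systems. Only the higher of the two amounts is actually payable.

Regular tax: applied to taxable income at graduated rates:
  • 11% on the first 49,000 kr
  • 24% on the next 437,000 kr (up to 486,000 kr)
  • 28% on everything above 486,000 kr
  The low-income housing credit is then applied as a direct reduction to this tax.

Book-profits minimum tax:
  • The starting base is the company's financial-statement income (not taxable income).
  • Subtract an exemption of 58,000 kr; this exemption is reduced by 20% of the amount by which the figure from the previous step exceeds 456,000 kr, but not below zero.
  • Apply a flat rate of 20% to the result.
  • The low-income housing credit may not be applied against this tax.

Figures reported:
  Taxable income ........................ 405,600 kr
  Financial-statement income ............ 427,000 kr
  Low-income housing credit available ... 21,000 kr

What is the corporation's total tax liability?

73,800 kr

Book-profits minimum tax:
  Base (financial-statement income): 427,000 kr
  Exemption: 427,000 kr ≤ 456,000 kr, so full 58,000 kr applies
  Base: 427,000 kr − 58,000 kr = 369,000 kr
  369,000 kr × 20% = 73,800 kr

Regular tax:
  49,000 kr × 11% = 5,390 kr
  356,600 kr × 24% = 85,584 kr
  → 90,974 kr
  Less low-income housing credit 21,000 kr → 69,974 kr

73,800 kr > 69,974 kr, so the book-profits minimum tax is the binding amount.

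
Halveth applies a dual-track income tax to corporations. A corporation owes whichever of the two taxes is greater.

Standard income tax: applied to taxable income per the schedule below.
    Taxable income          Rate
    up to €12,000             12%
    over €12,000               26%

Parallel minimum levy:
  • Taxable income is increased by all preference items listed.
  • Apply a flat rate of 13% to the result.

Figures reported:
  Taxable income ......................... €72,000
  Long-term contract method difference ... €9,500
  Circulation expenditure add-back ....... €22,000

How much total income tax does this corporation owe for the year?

€17,040

Standard income tax:
  €12,000 × 12% = €1,440
  €60,000 × 26% = €15,600
  → €17,040

Parallel minimum levy:
  Adjusted income: €72,000 + €9,500 + €22,000 = €103,500
  €103,500 × 13% = €13,455

€17,040 > €13,455, so the standard income tax governs.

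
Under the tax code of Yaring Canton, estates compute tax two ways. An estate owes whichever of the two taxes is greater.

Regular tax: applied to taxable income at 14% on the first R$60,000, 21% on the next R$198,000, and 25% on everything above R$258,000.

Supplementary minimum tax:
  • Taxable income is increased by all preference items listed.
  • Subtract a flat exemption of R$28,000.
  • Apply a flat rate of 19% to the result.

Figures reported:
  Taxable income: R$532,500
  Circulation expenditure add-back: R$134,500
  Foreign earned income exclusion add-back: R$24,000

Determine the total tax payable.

Supplementary minimum tax:
  Adjusted income: R$532,500 + R$134,500 + R$24,000 = R$691,000
  Less exemption R$28,000 → base R$663,000
  R$663,000 × 19% = R$125,970

Regular tax:
  R$60,000 × 14% = R$8,400
  R$198,000 × 21% = R$41,580
  R$274,500 × 25% = R$68,625
  → R$118,605

R$125,970 > R$118,605, so the supplementary minimum tax is the binding amount.

R$125,970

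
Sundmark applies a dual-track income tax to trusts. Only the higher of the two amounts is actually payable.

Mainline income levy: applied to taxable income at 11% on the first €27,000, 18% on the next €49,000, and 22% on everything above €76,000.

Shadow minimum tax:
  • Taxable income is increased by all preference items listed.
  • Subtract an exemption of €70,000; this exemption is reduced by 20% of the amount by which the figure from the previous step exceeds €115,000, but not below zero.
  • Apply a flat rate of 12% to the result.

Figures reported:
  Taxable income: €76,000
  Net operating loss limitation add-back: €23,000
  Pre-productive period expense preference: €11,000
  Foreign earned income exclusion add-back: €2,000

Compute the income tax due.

Shadow minimum tax:
  Adjusted income: €76,000 + €23,000 + €11,000 + €2,000 = €112,000
  Exemption: €112,000 ≤ €115,000, so full €70,000 applies
  Base: €112,000 − €70,000 = €42,000
  €42,000 × 12% = €5,040

Mainline income levy:
  €27,000 × 11% = €2,970
  €49,000 × 18% = €8,820
  → €11,790

€11,790 > €5,040, so the mainline income levy governs.

€11,790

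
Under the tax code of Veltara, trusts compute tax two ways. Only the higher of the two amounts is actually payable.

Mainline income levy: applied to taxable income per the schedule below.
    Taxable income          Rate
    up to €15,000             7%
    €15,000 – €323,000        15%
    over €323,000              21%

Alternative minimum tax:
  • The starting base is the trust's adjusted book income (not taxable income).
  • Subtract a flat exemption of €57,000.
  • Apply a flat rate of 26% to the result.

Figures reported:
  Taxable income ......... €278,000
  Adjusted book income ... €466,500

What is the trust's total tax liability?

Mainline income levy:
  €15,000 × 7% = €1,050
  €263,000 × 15% = €39,450
  → €40,500

Alternative minimum tax:
  Base (adjusted book income): €466,500
  Less exemption €57,000 → base €409,500
  €409,500 × 26% = €106,470

€106,470 > €40,500, so the alternative minimum tax is the binding amount.

€106,470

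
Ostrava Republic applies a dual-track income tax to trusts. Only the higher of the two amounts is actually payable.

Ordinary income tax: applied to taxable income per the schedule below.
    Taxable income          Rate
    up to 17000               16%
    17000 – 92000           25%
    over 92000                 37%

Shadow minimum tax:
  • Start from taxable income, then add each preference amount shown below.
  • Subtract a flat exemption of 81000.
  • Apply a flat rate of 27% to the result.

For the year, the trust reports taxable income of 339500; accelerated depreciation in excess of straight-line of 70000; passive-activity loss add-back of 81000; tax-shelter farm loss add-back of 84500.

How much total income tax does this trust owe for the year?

Ordinary income tax:
  17000 × 16% = 2720
  75000 × 25% = 18750
  247500 × 37% = 91575
  → 113045

Shadow minimum tax:
  Adjusted income: 339500 + 70000 + 81000 + 84500 = 575000
  Less exemption 81000 → base 494000
  494000 × 27% = 133380

133380 > 113045, so the shadow minimum tax is the binding amount.

133380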